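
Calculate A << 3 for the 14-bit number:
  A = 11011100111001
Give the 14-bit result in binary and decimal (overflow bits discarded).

Shift left by 3: drop the top 3 bit(s), append 3 zero(s) on the right.
  11011100111001  ->  discard [110], keep [11100111001], append 000
= 11100111001000

Answer: 11100111001000 (14792)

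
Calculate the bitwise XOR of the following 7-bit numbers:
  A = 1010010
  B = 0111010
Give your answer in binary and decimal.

Apply ^ to each column (1 where bits differ):
  1010010
^ 0111010
---------
  1101000

Answer: 1101000 (104)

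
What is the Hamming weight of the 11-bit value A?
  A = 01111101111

01111101111
1-bits at positions (from bit 0 = LSB): 0, 1, 2, 3, 5, 6, 7, 8, 9
Count = 9

Answer: 9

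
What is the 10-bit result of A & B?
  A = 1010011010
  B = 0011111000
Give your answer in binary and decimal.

Apply & to each column (1 only where both bits are 1):
  1010011010
& 0011111000
------------
  0010011000

Answer: 0010011000 (152)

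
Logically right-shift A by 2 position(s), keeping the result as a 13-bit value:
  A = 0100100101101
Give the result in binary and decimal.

Logical shift right by 2: drop the bottom 2 bit(s), prepend 2 zero(s) on the left.
  0100100101101  ->  keep [01001001011], discard [01], prepend 00
= 0001001001011

Answer: 0001001001011 (587)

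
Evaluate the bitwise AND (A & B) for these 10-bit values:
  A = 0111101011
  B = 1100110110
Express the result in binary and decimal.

Apply & to each column (1 only where both bits are 1):
  0111101011
& 1100110110
------------
  0100100010

Answer: 0100100010 (290)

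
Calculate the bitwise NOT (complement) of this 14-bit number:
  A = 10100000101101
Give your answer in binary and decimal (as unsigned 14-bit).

Flip each bit (0->1, 1->0):
  10100000101101
  01011111010010

Answer: 01011111010010 (6098)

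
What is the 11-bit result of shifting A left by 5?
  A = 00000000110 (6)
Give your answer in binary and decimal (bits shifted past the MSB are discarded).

Shift left by 5: drop the top 5 bit(s), append 5 zero(s) on the right.
  00000000110  ->  discard [00000], keep [000110], append 00000
= 00011000000

Answer: 00011000000 (192)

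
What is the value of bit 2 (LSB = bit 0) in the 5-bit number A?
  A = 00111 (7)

Bit 2 is the 3rd from the right.
  00111
    ^
That bit is 1.

Answer: 1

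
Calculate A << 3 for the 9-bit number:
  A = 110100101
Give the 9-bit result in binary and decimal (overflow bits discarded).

Shift left by 3: drop the top 3 bit(s), append 3 zero(s) on the right.
  110100101  ->  discard [110], keep [100101], append 000
= 100101000

Answer: 100101000 (296)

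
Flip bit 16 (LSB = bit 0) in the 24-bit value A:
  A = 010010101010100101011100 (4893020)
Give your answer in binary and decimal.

Mask = 1 << 16 = 000000010000000000000000
Bit 16 of A is 0; XOR with the mask flips it to 1.
  010010101010100101011100
^ 000000010000000000000000
--------------------------
  010010111010100101011100

Answer: 010010111010100101011100 (4958556)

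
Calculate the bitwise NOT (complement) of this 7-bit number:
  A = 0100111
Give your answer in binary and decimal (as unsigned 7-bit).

Flip each bit (0->1, 1->0):
  0100111
  1011000

Answer: 1011000 (88)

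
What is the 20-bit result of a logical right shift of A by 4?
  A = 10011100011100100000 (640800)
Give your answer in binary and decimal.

Logical shift right by 4: drop the bottom 4 bit(s), prepend 4 zero(s) on the left.
  10011100011100100000  ->  keep [1001110001110010], discard [0000], prepend 0000
= 00001001110001110010

Answer: 00001001110001110010 (40050)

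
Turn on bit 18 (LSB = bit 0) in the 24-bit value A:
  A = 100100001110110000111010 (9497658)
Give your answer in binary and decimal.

Mask = 1 << 18 = 000001000000000000000000
Bit 18 of A is 0, so OR-ing with the mask flips it to 1.
  100100001110110000111010
| 000001000000000000000000
--------------------------
  100101001110110000111010

Answer: 100101001110110000111010 (9759802)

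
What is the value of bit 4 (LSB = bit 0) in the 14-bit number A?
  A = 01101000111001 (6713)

Bit 4 is the 5th from the right.
  01101000111001
           ^
That bit is 1.

Answer: 1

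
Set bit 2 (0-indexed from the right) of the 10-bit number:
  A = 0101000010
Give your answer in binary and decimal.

Mask = 1 << 2 = 0000000100
Bit 2 of A is 0, so OR-ing with the mask flips it to 1.
  0101000010
| 0000000100
------------
  0101000110

Answer: 0101000110 (326)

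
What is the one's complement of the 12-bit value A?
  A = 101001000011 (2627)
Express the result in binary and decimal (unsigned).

Flip each bit (0->1, 1->0):
  101001000011
  010110111100

Answer: 010110111100 (1468)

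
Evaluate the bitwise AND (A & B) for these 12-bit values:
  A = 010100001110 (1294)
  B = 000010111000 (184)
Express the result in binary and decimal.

Apply & to each column (1 only where both bits are 1):
  010100001110
& 000010111000
--------------
  000000001000

Answer: 000000001000 (8)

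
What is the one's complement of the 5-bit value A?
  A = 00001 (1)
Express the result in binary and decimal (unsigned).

Flip each bit (0->1, 1->0):
  00001
  11110

Answer: 11110 (30)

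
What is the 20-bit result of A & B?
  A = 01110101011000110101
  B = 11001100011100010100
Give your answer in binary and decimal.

Apply & to each column (1 only where both bits are 1):
  01110101011000110101
& 11001100011100010100
----------------------
  01000100011000010100

Answer: 01000100011000010100 (280084)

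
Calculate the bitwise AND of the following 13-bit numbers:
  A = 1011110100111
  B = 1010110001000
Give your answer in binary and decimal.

Apply & to each column (1 only where both bits are 1):
  1011110100111
& 1010110001000
---------------
  1010110000000

Answer: 1010110000000 (5504)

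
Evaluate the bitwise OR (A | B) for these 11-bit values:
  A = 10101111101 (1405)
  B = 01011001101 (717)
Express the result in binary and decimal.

Apply | to each column (1 where either bit is 1):
  10101111101
| 01011001101
-------------
  11111111101

Answer: 11111111101 (2045)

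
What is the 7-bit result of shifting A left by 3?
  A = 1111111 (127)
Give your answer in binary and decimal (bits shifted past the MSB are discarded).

Shift left by 3: drop the top 3 bit(s), append 3 zero(s) on the right.
  1111111  ->  discard [111], keep [1111], append 000
= 1111000

Answer: 1111000 (120)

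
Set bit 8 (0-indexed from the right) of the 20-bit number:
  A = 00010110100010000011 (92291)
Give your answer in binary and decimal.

Mask = 1 << 8 = 00000000000100000000
Bit 8 of A is 0, so OR-ing with the mask flips it to 1.
  00010110100010000011
| 00000000000100000000
----------------------
  00010110100110000011

Answer: 00010110100110000011 (92547)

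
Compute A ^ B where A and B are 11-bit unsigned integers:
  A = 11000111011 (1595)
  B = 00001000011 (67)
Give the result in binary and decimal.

Apply ^ to each column (1 where bits differ):
  11000111011
^ 00001000011
-------------
  11001111000

Answer: 11001111000 (1656)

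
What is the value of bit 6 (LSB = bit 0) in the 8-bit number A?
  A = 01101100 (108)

Bit 6 is the 7th from the right.
  01101100
   ^
That bit is 1.

Answer: 1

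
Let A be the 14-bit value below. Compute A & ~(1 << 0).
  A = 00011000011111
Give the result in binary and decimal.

Mask = ~(1 << 0) = 11111111111110
Bit 0 of A is 1, so AND-ing with the mask clears it to 0.
  00011000011111
& 11111111111110
----------------
  00011000011110

Answer: 00011000011110 (1566)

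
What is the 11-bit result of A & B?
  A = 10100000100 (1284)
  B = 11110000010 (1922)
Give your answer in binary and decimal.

Apply & to each column (1 only where both bits are 1):
  10100000100
& 11110000010
-------------
  10100000000

Answer: 10100000000 (1280)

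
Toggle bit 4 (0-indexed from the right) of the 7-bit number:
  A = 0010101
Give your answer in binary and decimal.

Mask = 1 << 4 = 0010000
Bit 4 of A is 1; XOR with the mask flips it to 0.
  0010101
^ 0010000
---------
  0000101

Answer: 0000101 (5)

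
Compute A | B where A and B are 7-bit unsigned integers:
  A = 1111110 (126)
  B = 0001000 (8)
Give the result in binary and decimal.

Apply | to each column (1 where either bit is 1):
  1111110
| 0001000
---------
  1111110

Answer: 1111110 (126)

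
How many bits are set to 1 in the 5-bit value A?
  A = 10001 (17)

10001
1-bits at positions (from bit 0 = LSB): 0, 4
Count = 2

Answer: 2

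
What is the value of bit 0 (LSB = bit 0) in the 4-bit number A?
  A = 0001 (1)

Bit 0 is the 1st from the right.
  0001
     ^
That bit is 1.

Answer: 1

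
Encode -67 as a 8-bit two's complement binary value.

1. Binary of +67:  01000011
2. Invert bits:     10111100
3. Add 1:           10111101

Answer: 10111101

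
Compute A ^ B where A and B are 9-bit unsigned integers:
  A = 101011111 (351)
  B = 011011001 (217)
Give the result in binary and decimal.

Apply ^ to each column (1 where bits differ):
  101011111
^ 011011001
-----------
  110000110

Answer: 110000110 (390)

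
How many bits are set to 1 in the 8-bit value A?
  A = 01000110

01000110
1-bits at positions (from bit 0 = LSB): 1, 2, 6
Count = 3

Answer: 3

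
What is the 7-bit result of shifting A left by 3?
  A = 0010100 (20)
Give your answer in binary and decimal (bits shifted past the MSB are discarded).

Shift left by 3: drop the top 3 bit(s), append 3 zero(s) on the right.
  0010100  ->  discard [001], keep [0100], append 000
= 0100000

Answer: 0100000 (32)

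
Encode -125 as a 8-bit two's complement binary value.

1. Binary of +125:  01111101
2. Invert bits:     10000010
3. Add 1:           10000011

Answer: 10000011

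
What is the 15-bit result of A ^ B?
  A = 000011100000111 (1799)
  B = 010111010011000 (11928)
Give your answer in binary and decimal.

Apply ^ to each column (1 where bits differ):
  000011100000111
^ 010111010011000
-----------------
  010100110011111

Answer: 010100110011111 (10655)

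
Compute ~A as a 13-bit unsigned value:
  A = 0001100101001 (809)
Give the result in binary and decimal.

Flip each bit (0->1, 1->0):
  0001100101001
  1110011010110

Answer: 1110011010110 (7382)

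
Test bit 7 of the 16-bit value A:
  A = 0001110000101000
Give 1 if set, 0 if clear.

Bit 7 is the 8th from the right.
  0001110000101000
          ^
That bit is 0.

Answer: 0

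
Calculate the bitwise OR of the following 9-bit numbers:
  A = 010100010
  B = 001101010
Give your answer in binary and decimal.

Apply | to each column (1 where either bit is 1):
  010100010
| 001101010
-----------
  011101010

Answer: 011101010 (234)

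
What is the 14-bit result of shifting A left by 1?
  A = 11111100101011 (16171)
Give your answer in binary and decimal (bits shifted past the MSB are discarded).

Shift left by 1: drop the top 1 bit(s), append 1 zero(s) on the right.
  11111100101011  ->  discard [1], keep [1111100101011], append 0
= 11111001010110

Answer: 11111001010110 (15958)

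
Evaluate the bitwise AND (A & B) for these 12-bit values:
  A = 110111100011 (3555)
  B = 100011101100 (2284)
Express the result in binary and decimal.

Apply & to each column (1 only where both bits are 1):
  110111100011
& 100011101100
--------------
  100011100000

Answer: 100011100000 (2272)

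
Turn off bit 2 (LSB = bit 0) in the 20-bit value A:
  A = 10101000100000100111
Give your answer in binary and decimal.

Mask = ~(1 << 2) = 11111111111111111011
Bit 2 of A is 1, so AND-ing with the mask clears it to 0.
  10101000100000100111
& 11111111111111111011
----------------------
  10101000100000100011

Answer: 10101000100000100011 (690211)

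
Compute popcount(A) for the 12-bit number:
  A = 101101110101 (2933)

101101110101
1-bits at positions (from bit 0 = LSB): 0, 2, 4, 5, 6, 8, 9, 11
Count = 8

Answer: 8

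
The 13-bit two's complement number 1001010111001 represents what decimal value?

MSB is 1, so the value is negative. Find the magnitude:
1. Invert bits:  0110101000110
2. Add 1:        0110101000111  = 3399
3. Apply sign:   -3399

Answer: -3399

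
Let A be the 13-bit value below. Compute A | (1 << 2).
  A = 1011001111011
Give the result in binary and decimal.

Mask = 1 << 2 = 0000000000100
Bit 2 of A is 0, so OR-ing with the mask flips it to 1.
  1011001111011
| 0000000000100
---------------
  1011001111111

Answer: 1011001111111 (5759)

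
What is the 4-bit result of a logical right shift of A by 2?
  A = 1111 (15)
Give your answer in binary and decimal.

Logical shift right by 2: drop the bottom 2 bit(s), prepend 2 zero(s) on the left.
  1111  ->  keep [11], discard [11], prepend 00
= 0011

Answer: 0011 (3)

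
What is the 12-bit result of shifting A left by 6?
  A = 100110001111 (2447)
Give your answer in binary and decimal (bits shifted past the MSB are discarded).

Shift left by 6: drop the top 6 bit(s), append 6 zero(s) on the right.
  100110001111  ->  discard [100110], keep [001111], append 000000
= 001111000000

Answer: 001111000000 (960)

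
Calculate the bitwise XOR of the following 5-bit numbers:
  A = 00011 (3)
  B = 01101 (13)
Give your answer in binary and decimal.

Apply ^ to each column (1 where bits differ):
  00011
^ 01101
-------
  01110

Answer: 01110 (14)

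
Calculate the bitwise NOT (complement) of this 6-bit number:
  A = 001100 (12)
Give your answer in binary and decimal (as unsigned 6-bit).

Flip each bit (0->1, 1->0):
  001100
  110011

Answer: 110011 (51)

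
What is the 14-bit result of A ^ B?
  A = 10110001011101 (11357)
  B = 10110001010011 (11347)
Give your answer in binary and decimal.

Apply ^ to each column (1 where bits differ):
  10110001011101
^ 10110001010011
----------------
  00000000001110

Answer: 00000000001110 (14)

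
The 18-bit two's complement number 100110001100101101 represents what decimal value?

MSB is 1, so the value is negative. Find the magnitude:
1. Invert bits:  011001110011010010
2. Add 1:        011001110011010011  = 105683
3. Apply sign:   -105683

Answer: -105683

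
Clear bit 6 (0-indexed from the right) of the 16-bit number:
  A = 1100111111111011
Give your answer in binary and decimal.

Mask = ~(1 << 6) = 1111111110111111
Bit 6 of A is 1, so AND-ing with the mask clears it to 0.
  1100111111111011
& 1111111110111111
------------------
  1100111110111011

Answer: 1100111110111011 (53179)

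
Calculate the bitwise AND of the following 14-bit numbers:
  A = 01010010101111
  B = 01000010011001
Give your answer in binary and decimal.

Apply & to each column (1 only where both bits are 1):
  01010010101111
& 01000010011001
----------------
  01000010001001

Answer: 01000010001001 (4233)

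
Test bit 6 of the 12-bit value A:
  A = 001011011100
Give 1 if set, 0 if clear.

Bit 6 is the 7th from the right.
  001011011100
       ^
That bit is 1.

Answer: 1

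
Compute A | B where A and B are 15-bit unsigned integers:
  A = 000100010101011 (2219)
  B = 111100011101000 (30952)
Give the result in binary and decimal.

Apply | to each column (1 where either bit is 1):
  000100010101011
| 111100011101000
-----------------
  111100011101011

Answer: 111100011101011 (30955)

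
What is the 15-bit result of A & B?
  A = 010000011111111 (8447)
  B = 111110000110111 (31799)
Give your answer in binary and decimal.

Apply & to each column (1 only where both bits are 1):
  010000011111111
& 111110000110111
-----------------
  010000000110111

Answer: 010000000110111 (8247)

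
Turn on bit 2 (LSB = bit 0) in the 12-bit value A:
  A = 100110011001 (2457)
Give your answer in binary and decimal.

Mask = 1 << 2 = 000000000100
Bit 2 of A is 0, so OR-ing with the mask flips it to 1.
  100110011001
| 000000000100
--------------
  100110011101

Answer: 100110011101 (2461)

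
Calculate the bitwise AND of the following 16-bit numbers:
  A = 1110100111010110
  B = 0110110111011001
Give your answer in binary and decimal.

Apply & to each column (1 only where both bits are 1):
  1110100111010110
& 0110110111011001
------------------
  0110100111010000

Answer: 0110100111010000 (27088)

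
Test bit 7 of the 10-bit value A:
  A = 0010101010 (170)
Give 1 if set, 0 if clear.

Bit 7 is the 8th from the right.
  0010101010
    ^
That bit is 1.

Answer: 1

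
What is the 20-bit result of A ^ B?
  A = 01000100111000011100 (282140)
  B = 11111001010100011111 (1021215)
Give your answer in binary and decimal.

Apply ^ to each column (1 where bits differ):
  01000100111000011100
^ 11111001010100011111
----------------------
  10111101101100000011

Answer: 10111101101100000011 (776963)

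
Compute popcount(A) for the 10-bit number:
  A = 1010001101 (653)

1010001101
1-bits at positions (from bit 0 = LSB): 0, 2, 3, 7, 9
Count = 5

Answer: 5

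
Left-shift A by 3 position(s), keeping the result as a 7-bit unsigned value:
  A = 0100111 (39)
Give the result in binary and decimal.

Shift left by 3: drop the top 3 bit(s), append 3 zero(s) on the right.
  0100111  ->  discard [010], keep [0111], append 000
= 0111000

Answer: 0111000 (56)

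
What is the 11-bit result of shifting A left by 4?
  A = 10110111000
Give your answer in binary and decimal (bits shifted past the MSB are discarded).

Shift left by 4: drop the top 4 bit(s), append 4 zero(s) on the right.
  10110111000  ->  discard [1011], keep [0111000], append 0000
= 01110000000

Answer: 01110000000 (896)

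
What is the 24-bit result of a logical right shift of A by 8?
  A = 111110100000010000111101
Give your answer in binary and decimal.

Logical shift right by 8: drop the bottom 8 bit(s), prepend 8 zero(s) on the left.
  111110100000010000111101  ->  keep [1111101000000100], discard [00111101], prepend 00000000
= 000000001111101000000100

Answer: 000000001111101000000100 (64004)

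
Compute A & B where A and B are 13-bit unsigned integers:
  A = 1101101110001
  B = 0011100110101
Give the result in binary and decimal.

Apply & to each column (1 only where both bits are 1):
  1101101110001
& 0011100110101
---------------
  0001100110001

Answer: 0001100110001 (817)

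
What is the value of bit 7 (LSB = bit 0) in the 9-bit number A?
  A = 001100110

Bit 7 is the 8th from the right.
  001100110
   ^
That bit is 0.

Answer: 0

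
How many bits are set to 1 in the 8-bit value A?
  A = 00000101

00000101
1-bits at positions (from bit 0 = LSB): 0, 2
Count = 2

Answer: 2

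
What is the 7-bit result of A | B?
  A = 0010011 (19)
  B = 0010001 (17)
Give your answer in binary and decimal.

Apply | to each column (1 where either bit is 1):
  0010011
| 0010001
---------
  0010011

Answer: 0010011 (19)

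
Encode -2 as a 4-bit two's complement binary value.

1. Binary of +2:  0010
2. Invert bits:     1101
3. Add 1:           1110

Answer: 1110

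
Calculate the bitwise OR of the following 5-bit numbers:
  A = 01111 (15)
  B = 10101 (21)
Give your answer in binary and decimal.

Apply | to each column (1 where either bit is 1):
  01111
| 10101
-------
  11111

Answer: 11111 (31)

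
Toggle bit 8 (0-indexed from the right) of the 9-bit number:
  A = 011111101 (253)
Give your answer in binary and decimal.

Mask = 1 << 8 = 100000000
Bit 8 of A is 0; XOR with the mask flips it to 1.
  011111101
^ 100000000
-----------
  111111101

Answer: 111111101 (509)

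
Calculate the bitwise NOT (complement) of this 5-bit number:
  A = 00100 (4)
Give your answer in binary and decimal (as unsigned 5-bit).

Flip each bit (0->1, 1->0):
  00100
  11011

Answer: 11011 (27)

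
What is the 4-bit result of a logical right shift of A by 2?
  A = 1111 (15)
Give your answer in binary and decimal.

Logical shift right by 2: drop the bottom 2 bit(s), prepend 2 zero(s) on the left.
  1111  ->  keep [11], discard [11], prepend 00
= 0011

Answer: 0011 (3)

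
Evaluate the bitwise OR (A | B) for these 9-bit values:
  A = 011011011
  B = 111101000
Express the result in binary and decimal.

Apply | to each column (1 where either bit is 1):
  011011011
| 111101000
-----------
  111111011

Answer: 111111011 (507)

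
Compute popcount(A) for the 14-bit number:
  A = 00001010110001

00001010110001
1-bits at positions (from bit 0 = LSB): 0, 4, 5, 7, 9
Count = 5

Answer: 5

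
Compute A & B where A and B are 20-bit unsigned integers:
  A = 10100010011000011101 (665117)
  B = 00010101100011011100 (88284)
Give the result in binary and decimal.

Apply & to each column (1 only where both bits are 1):
  10100010011000011101
& 00010101100011011100
----------------------
  00000000000000011100

Answer: 00000000000000011100 (28)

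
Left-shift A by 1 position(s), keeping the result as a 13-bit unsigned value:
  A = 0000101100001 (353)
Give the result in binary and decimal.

Shift left by 1: drop the top 1 bit(s), append 1 zero(s) on the right.
  0000101100001  ->  discard [0], keep [000101100001], append 0
= 0001011000010

Answer: 0001011000010 (706)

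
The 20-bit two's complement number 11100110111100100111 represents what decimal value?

MSB is 1, so the value is negative. Find the magnitude:
1. Invert bits:  00011001000011011000
2. Add 1:        00011001000011011001  = 102617
3. Apply sign:   -102617

Answer: -102617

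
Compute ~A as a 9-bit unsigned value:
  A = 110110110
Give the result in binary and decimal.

Flip each bit (0->1, 1->0):
  110110110
  001001001

Answer: 001001001 (73)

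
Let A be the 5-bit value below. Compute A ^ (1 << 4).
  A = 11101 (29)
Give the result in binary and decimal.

Mask = 1 << 4 = 10000
Bit 4 of A is 1; XOR with the mask flips it to 0.
  11101
^ 10000
-------
  01101

Answer: 01101 (13)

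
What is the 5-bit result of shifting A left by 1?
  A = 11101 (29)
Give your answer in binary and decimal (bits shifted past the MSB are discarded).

Shift left by 1: drop the top 1 bit(s), append 1 zero(s) on the right.
  11101  ->  discard [1], keep [1101], append 0
= 11010

Answer: 11010 (26)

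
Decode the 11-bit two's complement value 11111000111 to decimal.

MSB is 1, so the value is negative. Find the magnitude:
1. Invert bits:  00000111000
2. Add 1:        00000111001  = 57
3. Apply sign:   -57

Answer: -57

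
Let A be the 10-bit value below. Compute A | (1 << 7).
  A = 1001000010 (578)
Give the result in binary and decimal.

Mask = 1 << 7 = 0010000000
Bit 7 of A is 0, so OR-ing with the mask flips it to 1.
  1001000010
| 0010000000
------------
  1011000010

Answer: 1011000010 (706)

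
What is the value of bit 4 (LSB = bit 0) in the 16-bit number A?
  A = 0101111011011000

Bit 4 is the 5th from the right.
  0101111011011000
             ^
That bit is 1.

Answer: 1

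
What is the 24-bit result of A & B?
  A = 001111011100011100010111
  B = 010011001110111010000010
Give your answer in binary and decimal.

Apply & to each column (1 only where both bits are 1):
  001111011100011100010111
& 010011001110111010000010
--------------------------
  000011001100011000000010

Answer: 000011001100011000000010 (837122)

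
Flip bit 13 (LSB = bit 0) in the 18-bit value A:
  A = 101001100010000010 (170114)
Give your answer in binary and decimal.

Mask = 1 << 13 = 000010000000000000
Bit 13 of A is 0; XOR with the mask flips it to 1.
  101001100010000010
^ 000010000000000000
--------------------
  101011100010000010

Answer: 101011100010000010 (178306)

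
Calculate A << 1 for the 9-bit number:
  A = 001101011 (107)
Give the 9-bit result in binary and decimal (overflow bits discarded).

Shift left by 1: drop the top 1 bit(s), append 1 zero(s) on the right.
  001101011  ->  discard [0], keep [01101011], append 0
= 011010110

Answer: 011010110 (214)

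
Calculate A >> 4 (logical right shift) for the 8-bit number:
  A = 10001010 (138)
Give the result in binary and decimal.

Logical shift right by 4: drop the bottom 4 bit(s), prepend 4 zero(s) on the left.
  10001010  ->  keep [1000], discard [1010], prepend 0000
= 00001000

Answer: 00001000 (8)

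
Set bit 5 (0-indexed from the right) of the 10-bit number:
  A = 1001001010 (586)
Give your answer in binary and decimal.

Mask = 1 << 5 = 0000100000
Bit 5 of A is 0, so OR-ing with the mask flips it to 1.
  1001001010
| 0000100000
------------
  1001101010

Answer: 1001101010 (618)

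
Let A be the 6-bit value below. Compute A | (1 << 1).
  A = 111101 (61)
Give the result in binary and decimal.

Mask = 1 << 1 = 000010
Bit 1 of A is 0, so OR-ing with the mask flips it to 1.
  111101
| 000010
--------
  111111

Answer: 111111 (63)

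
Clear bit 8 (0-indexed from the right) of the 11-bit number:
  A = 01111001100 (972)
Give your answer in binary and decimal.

Mask = ~(1 << 8) = 11011111111
Bit 8 of A is 1, so AND-ing with the mask clears it to 0.
  01111001100
& 11011111111
-------------
  01011001100

Answer: 01011001100 (716)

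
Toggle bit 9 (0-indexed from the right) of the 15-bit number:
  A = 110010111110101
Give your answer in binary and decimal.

Mask = 1 << 9 = 000001000000000
Bit 9 of A is 0; XOR with the mask flips it to 1.
  110010111110101
^ 000001000000000
-----------------
  110011111110101

Answer: 110011111110101 (26613)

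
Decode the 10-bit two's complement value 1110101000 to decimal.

MSB is 1, so the value is negative. Find the magnitude:
1. Invert bits:  0001010111
2. Add 1:        0001011000  = 88
3. Apply sign:   -88

Answer: -88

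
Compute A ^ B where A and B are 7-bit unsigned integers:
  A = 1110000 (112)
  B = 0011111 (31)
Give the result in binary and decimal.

Apply ^ to each column (1 where bits differ):
  1110000
^ 0011111
---------
  1101111

Answer: 1101111 (111)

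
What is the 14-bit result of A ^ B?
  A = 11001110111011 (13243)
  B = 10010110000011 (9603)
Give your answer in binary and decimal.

Apply ^ to each column (1 where bits differ):
  11001110111011
^ 10010110000011
----------------
  01011000111000

Answer: 01011000111000 (5688)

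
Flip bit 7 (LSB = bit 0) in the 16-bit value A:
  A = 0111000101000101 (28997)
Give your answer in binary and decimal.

Mask = 1 << 7 = 0000000010000000
Bit 7 of A is 0; XOR with the mask flips it to 1.
  0111000101000101
^ 0000000010000000
------------------
  0111000111000101

Answer: 0111000111000101 (29125)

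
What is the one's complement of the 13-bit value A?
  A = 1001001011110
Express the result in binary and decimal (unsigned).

Flip each bit (0->1, 1->0):
  1001001011110
  0110110100001

Answer: 0110110100001 (3489)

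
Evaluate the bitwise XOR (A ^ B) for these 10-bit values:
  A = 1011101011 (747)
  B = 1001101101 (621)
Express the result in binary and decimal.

Apply ^ to each column (1 where bits differ):
  1011101011
^ 1001101101
------------
  0010000110

Answer: 0010000110 (134)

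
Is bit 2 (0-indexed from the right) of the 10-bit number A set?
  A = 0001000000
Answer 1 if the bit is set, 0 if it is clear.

Bit 2 is the 3rd from the right.
  0001000000
         ^
That bit is 0.

Answer: 0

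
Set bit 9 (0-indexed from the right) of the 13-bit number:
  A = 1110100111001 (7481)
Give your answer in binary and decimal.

Mask = 1 << 9 = 0001000000000
Bit 9 of A is 0, so OR-ing with the mask flips it to 1.
  1110100111001
| 0001000000000
---------------
  1111100111001

Answer: 1111100111001 (7993)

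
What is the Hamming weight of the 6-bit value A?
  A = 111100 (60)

111100
1-bits at positions (from bit 0 = LSB): 2, 3, 4, 5
Count = 4

Answer: 4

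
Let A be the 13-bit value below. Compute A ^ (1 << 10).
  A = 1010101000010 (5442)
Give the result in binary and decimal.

Mask = 1 << 10 = 0010000000000
Bit 10 of A is 1; XOR with the mask flips it to 0.
  1010101000010
^ 0010000000000
---------------
  1000101000010

Answer: 1000101000010 (4418)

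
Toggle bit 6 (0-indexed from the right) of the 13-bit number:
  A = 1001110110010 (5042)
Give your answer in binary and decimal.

Mask = 1 << 6 = 0000001000000
Bit 6 of A is 0; XOR with the mask flips it to 1.
  1001110110010
^ 0000001000000
---------------
  1001111110010

Answer: 1001111110010 (5106)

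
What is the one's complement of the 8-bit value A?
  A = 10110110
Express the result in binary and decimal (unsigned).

Flip each bit (0->1, 1->0):
  10110110
  01001001

Answer: 01001001 (73)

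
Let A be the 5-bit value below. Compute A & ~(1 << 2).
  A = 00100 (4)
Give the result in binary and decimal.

Mask = ~(1 << 2) = 11011
Bit 2 of A is 1, so AND-ing with the mask clears it to 0.
  00100
& 11011
-------
  00000

Answer: 00000 (0)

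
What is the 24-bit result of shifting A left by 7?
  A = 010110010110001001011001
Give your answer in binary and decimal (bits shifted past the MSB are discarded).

Shift left by 7: drop the top 7 bit(s), append 7 zero(s) on the right.
  010110010110001001011001  ->  discard [0101100], keep [10110001001011001], append 0000000
= 101100010010110010000000

Answer: 101100010010110010000000 (11611264)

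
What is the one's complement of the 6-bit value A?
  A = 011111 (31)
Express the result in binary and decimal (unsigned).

Flip each bit (0->1, 1->0):
  011111
  100000

Answer: 100000 (32)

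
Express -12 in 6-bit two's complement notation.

1. Binary of +12:  001100
2. Invert bits:     110011
3. Add 1:           110100

Answer: 110100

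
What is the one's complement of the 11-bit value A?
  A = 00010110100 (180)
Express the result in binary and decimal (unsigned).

Flip each bit (0->1, 1->0):
  00010110100
  11101001011

Answer: 11101001011 (1867)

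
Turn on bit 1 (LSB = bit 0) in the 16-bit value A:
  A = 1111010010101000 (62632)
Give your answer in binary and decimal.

Mask = 1 << 1 = 0000000000000010
Bit 1 of A is 0, so OR-ing with the mask flips it to 1.
  1111010010101000
| 0000000000000010
------------------
  1111010010101010

Answer: 1111010010101010 (62634)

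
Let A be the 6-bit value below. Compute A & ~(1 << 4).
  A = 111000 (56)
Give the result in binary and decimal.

Mask = ~(1 << 4) = 101111
Bit 4 of A is 1, so AND-ing with the mask clears it to 0.
  111000
& 101111
--------
  101000

Answer: 101000 (40)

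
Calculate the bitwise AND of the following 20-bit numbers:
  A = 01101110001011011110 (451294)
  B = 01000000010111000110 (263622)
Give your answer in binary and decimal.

Apply & to each column (1 only where both bits are 1):
  01101110001011011110
& 01000000010111000110
----------------------
  01000000000011000110

Answer: 01000000000011000110 (262342)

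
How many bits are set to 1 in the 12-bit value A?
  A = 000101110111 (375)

000101110111
1-bits at positions (from bit 0 = LSB): 0, 1, 2, 4, 5, 6, 8
Count = 7

Answer: 7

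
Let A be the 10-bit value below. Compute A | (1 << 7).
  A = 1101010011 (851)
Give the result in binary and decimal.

Mask = 1 << 7 = 0010000000
Bit 7 of A is 0, so OR-ing with the mask flips it to 1.
  1101010011
| 0010000000
------------
  1111010011

Answer: 1111010011 (979)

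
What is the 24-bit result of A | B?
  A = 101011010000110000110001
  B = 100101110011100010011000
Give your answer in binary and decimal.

Apply | to each column (1 where either bit is 1):
  101011010000110000110001
| 100101110011100010011000
--------------------------
  101111110011110010111001

Answer: 101111110011110010111001 (12532921)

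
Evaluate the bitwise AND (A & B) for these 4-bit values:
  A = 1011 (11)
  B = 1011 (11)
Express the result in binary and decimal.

Apply & to each column (1 only where both bits are 1):
  1011
& 1011
------
  1011

Answer: 1011 (11)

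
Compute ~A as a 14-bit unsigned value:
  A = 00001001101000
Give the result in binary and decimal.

Flip each bit (0->1, 1->0):
  00001001101000
  11110110010111

Answer: 11110110010111 (15767)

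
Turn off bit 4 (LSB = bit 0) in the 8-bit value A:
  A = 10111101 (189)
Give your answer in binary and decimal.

Mask = ~(1 << 4) = 11101111
Bit 4 of A is 1, so AND-ing with the mask clears it to 0.
  10111101
& 11101111
----------
  10101101

Answer: 10101101 (173)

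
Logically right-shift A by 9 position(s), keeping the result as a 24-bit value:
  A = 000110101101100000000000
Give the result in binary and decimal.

Logical shift right by 9: drop the bottom 9 bit(s), prepend 9 zero(s) on the left.
  000110101101100000000000  ->  keep [000110101101100], discard [000000000], prepend 000000000
= 000000000000110101101100

Answer: 000000000000110101101100 (3436)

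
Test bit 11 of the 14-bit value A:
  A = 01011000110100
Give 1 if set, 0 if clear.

Bit 11 is the 12th from the right.
  01011000110100
    ^
That bit is 0.

Answer: 0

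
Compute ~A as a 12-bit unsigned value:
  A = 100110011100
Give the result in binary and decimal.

Flip each bit (0->1, 1->0):
  100110011100
  011001100011

Answer: 011001100011 (1635)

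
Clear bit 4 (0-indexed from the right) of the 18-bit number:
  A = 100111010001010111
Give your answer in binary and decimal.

Mask = ~(1 << 4) = 111111111111101111
Bit 4 of A is 1, so AND-ing with the mask clears it to 0.
  100111010001010111
& 111111111111101111
--------------------
  100111010001000111

Answer: 100111010001000111 (160839)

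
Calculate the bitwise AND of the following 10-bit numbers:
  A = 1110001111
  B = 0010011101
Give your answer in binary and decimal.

Apply & to each column (1 only where both bits are 1):
  1110001111
& 0010011101
------------
  0010001101

Answer: 0010001101 (141)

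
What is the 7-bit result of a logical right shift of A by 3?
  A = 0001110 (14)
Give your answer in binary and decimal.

Logical shift right by 3: drop the bottom 3 bit(s), prepend 3 zero(s) on the left.
  0001110  ->  keep [0001], discard [110], prepend 000
= 0000001

Answer: 0000001 (1)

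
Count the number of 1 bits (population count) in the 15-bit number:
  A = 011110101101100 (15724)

011110101101100
1-bits at positions (from bit 0 = LSB): 2, 3, 5, 6, 8, 10, 11, 12, 13
Count = 9

Answer: 9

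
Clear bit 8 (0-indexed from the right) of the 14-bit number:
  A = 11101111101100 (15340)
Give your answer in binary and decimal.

Mask = ~(1 << 8) = 11111011111111
Bit 8 of A is 1, so AND-ing with the mask clears it to 0.
  11101111101100
& 11111011111111
----------------
  11101011101100

Answer: 11101011101100 (15084)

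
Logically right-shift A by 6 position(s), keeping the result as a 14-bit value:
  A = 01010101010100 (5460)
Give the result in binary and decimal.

Logical shift right by 6: drop the bottom 6 bit(s), prepend 6 zero(s) on the left.
  01010101010100  ->  keep [01010101], discard [010100], prepend 000000
= 00000001010101

Answer: 00000001010101 (85)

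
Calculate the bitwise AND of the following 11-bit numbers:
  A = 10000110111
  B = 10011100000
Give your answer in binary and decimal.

Apply & to each column (1 only where both bits are 1):
  10000110111
& 10011100000
-------------
  10000100000

Answer: 10000100000 (1056)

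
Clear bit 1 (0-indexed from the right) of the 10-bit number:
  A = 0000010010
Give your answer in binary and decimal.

Mask = ~(1 << 1) = 1111111101
Bit 1 of A is 1, so AND-ing with the mask clears it to 0.
  0000010010
& 1111111101
------------
  0000010000

Answer: 0000010000 (16)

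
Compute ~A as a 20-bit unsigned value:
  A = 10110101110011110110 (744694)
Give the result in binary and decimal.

Flip each bit (0->1, 1->0):
  10110101110011110110
  01001010001100001001

Answer: 01001010001100001001 (303881)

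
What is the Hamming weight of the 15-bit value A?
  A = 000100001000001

000100001000001
1-bits at positions (from bit 0 = LSB): 0, 6, 11
Count = 3

Answer: 3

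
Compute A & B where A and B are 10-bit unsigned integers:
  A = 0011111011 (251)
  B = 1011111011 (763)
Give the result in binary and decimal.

Apply & to each column (1 only where both bits are 1):
  0011111011
& 1011111011
------------
  0011111011

Answer: 0011111011 (251)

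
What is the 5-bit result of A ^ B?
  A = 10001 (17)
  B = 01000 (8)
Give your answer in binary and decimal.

Apply ^ to each column (1 where bits differ):
  10001
^ 01000
-------
  11001

Answer: 11001 (25)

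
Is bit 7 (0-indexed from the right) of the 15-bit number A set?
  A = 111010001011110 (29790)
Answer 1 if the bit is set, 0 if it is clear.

Bit 7 is the 8th from the right.
  111010001011110
         ^
That bit is 0.

Answer: 0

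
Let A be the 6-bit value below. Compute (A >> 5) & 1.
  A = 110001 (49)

Bit 5 is the 6th from the right.
  110001
  ^
That bit is 1.

Answer: 1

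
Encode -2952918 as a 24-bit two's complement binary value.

1. Binary of +2952918:  001011010000111011010110
2. Invert bits:     110100101111000100101001
3. Add 1:           110100101111000100101010

Answer: 110100101111000100101010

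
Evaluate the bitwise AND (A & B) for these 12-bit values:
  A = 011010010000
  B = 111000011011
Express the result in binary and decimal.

Apply & to each column (1 only where both bits are 1):
  011010010000
& 111000011011
--------------
  011000010000

Answer: 011000010000 (1552)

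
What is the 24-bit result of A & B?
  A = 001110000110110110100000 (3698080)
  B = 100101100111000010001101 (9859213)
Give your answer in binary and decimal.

Apply & to each column (1 only where both bits are 1):
  001110000110110110100000
& 100101100111000010001101
--------------------------
  000100000110000010000000

Answer: 000100000110000010000000 (1073280)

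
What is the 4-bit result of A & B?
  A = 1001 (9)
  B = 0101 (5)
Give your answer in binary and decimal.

Apply & to each column (1 only where both bits are 1):
  1001
& 0101
------
  0001

Answer: 0001 (1)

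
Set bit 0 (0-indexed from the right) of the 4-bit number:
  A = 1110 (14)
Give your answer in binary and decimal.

Mask = 1 << 0 = 0001
Bit 0 of A is 0, so OR-ing with the mask flips it to 1.
  1110
| 0001
------
  1111

Answer: 1111 (15)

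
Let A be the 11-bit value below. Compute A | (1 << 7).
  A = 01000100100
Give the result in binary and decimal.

Mask = 1 << 7 = 00010000000
Bit 7 of A is 0, so OR-ing with the mask flips it to 1.
  01000100100
| 00010000000
-------------
  01010100100

Answer: 01010100100 (676)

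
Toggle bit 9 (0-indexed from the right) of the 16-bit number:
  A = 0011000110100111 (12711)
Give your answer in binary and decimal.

Mask = 1 << 9 = 0000001000000000
Bit 9 of A is 0; XOR with the mask flips it to 1.
  0011000110100111
^ 0000001000000000
------------------
  0011001110100111

Answer: 0011001110100111 (13223)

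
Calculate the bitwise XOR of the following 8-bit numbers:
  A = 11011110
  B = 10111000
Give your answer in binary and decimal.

Apply ^ to each column (1 where bits differ):
  11011110
^ 10111000
----------
  01100110

Answer: 01100110 (102)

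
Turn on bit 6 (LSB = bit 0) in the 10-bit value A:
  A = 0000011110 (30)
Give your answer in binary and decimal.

Mask = 1 << 6 = 0001000000
Bit 6 of A is 0, so OR-ing with the mask flips it to 1.
  0000011110
| 0001000000
------------
  0001011110

Answer: 0001011110 (94)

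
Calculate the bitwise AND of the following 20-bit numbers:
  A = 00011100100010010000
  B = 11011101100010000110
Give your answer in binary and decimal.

Apply & to each column (1 only where both bits are 1):
  00011100100010010000
& 11011101100010000110
----------------------
  00011100100010000000

Answer: 00011100100010000000 (116864)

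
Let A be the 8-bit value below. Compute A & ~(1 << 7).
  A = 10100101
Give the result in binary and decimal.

Mask = ~(1 << 7) = 01111111
Bit 7 of A is 1, so AND-ing with the mask clears it to 0.
  10100101
& 01111111
----------
  00100101

Answer: 00100101 (37)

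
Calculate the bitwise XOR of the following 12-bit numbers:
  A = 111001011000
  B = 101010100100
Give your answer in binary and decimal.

Apply ^ to each column (1 where bits differ):
  111001011000
^ 101010100100
--------------
  010011111100

Answer: 010011111100 (1276)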